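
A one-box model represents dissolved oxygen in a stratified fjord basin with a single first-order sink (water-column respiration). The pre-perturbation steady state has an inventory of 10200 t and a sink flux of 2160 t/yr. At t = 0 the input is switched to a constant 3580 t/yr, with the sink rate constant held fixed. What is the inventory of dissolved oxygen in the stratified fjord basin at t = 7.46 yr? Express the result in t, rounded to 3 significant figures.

15500 t

τ = M₀/F₀ = 10200/2160 = 4.722 yr; rate constant k = 1/τ.
New steady state M_∞ = F₁/k = F₁·τ = 3580 × 4.722 = 16906 t.
M(t) = M_∞ + (M₀ − M_∞)·e^(−t/τ); t/τ = 7.46/4.722 = 1.580, so e^(−t/τ) = 0.2060.
M(t) = 16906 − 6706 × 0.2060 = 15524 t.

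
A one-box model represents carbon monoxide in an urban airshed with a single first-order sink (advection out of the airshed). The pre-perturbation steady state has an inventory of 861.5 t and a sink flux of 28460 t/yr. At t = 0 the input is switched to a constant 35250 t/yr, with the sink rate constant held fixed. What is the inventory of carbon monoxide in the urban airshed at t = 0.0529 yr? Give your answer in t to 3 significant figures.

1030 t

The sink rate constant is k = F₀/M₀ = 28460/861.5 = 33.04 yr⁻¹.
Solving dM/dt = F₁ − kM with M(0) = M₀ gives M(t) = F₁/k + (M₀ − F₁/k)·e^(−kt).
F₁/k = 35250/33.04 = 1067.0 t; kt = 33.04 × 0.0529 = 1.748, e^(−kt) = 0.1742.
M(0.0529) = 1067.0 + (861.5 − 1067.0) × 0.1742 = 1067.0 − 35.80 = 1031.2 t.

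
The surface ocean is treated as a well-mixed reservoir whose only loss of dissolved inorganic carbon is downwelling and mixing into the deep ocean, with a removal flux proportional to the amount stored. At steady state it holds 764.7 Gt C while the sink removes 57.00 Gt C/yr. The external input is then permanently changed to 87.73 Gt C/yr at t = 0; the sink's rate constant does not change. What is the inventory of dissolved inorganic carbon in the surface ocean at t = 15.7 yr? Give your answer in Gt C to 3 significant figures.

Residence time τ = M₀/F₀ = 13.42 yr. The eventual steady state is M_∞ = M₀·(F₁/F₀) = 764.7 × 87.73/57.00 = 1177.0 Gt C.
The anomaly ΔM(t) = M(t) − M_∞ decays as ΔM₀·e^(−t/τ) with ΔM₀ = 764.7 − 1177.0 = −412.3 Gt C.
At t = 15.7 yr, e^(−t/τ) = e^(−1.170) = 0.3103, so ΔM = −127.9 Gt C and M = 1177.0 − 127.9 = 1049.0 Gt C.

1050 Gt C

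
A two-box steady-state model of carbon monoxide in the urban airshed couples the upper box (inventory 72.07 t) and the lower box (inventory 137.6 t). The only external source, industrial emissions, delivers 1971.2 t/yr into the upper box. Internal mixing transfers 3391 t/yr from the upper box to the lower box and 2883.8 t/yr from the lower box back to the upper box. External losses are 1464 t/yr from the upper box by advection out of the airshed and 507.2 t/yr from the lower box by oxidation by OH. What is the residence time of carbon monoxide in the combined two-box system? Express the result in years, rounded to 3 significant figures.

0.106 yr

For the system as a whole, the A↔B exchange is internal and contributes nothing to the throughput; only the external sinks remove mass.
M_total = 72.07 + 137.6 = 209.67 t.
ΣF_external_out = 1464 + 507.2 = 1971.2 t/yr.
τ = M_total / ΣF_ext = 209.67 / 1971.2 = 0.1064 yr.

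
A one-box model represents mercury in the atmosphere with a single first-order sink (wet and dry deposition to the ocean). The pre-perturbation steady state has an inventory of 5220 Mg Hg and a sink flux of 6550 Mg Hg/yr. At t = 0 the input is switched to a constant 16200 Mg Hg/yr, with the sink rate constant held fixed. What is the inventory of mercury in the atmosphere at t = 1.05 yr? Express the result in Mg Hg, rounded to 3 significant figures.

10900 Mg Hg

τ = M₀/F₀ = 5220/6550 = 0.7969 yr; rate constant k = 1/τ.
New steady state M_∞ = F₁/k = F₁·τ = 16200 × 0.7969 = 12911 Mg Hg.
M(t) = M_∞ + (M₀ − M_∞)·e^(−t/τ); t/τ = 1.05/0.7969 = 1.318, so e^(−t/τ) = 0.2678.
M(t) = 12911 − 7691 × 0.2678 = 10851 Mg Hg.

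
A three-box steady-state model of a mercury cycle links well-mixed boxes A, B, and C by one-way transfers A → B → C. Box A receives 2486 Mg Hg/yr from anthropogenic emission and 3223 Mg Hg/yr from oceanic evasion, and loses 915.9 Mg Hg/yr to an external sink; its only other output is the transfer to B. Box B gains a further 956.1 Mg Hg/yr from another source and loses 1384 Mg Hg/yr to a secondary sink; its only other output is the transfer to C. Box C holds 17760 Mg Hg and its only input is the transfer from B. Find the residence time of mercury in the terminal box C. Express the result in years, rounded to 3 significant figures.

4.07 yr

Box A: F(A→B) = (2486 + 3223) − 915.9 = 4793.1 Mg Hg/yr.
Box B: F(B→C) = (4793.1 + 956.1) − 1384 = 4365.2 Mg Hg/yr.
Box C throughput = its input = 4365.2 Mg Hg/yr; τ = 17760 / 4365.2 = 4.069 yr.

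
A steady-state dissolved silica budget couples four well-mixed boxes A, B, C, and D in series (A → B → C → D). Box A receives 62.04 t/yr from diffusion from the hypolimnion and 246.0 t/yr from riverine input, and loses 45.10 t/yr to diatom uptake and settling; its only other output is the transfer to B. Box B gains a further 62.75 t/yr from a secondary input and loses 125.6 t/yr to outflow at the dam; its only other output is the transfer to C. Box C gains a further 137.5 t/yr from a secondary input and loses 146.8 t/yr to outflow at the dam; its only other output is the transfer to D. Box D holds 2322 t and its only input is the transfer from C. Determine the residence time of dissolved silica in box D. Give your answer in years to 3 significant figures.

Box A: F(A→B) = (62.04 + 246.0) − 45.10 = 262.94 t/yr.
Box B: F(B→C) = (262.94 + 62.75) − 125.6 = 200.09 t/yr.
Box C: F(C→D) = (200.09 + 137.5) − 146.8 = 190.79 t/yr.
Box D throughput = its input = 190.79 t/yr; τ = 2322 / 190.79 = 12.17 yr.

12.2 yr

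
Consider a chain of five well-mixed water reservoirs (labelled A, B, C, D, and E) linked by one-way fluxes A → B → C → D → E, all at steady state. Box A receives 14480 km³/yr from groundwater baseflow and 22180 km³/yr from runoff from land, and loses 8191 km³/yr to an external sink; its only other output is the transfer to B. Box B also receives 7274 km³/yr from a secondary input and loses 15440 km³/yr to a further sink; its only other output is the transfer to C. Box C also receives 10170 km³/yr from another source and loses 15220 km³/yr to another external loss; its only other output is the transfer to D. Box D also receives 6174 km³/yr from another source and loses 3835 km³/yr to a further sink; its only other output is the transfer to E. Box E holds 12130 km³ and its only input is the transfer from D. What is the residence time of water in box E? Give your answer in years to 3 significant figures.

Box A: F(A→B) = (14480 + 22180) − 8191 = 28469 km³/yr.
Box B: F(B→C) = (28469 + 7274) − 15440 = 20303 km³/yr.
Box C: F(C→D) = (20303 + 10170) − 15220 = 15253 km³/yr.
Box D: F(D→E) = (15253 + 6174) − 3835 = 17592 km³/yr.
Box E throughput = its input = 17592 km³/yr; τ = 12130 / 17592 = 0.6895 yr.

0.690 yr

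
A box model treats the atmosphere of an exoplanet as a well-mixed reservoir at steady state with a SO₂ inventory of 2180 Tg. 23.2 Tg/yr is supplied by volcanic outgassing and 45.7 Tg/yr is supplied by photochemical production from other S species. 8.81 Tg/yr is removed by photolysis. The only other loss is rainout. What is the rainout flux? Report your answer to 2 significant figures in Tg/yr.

60 Tg/yr

At steady state ΣF_in = ΣF_out.
ΣF_in = 23.2 + 45.7 = 68.900 Tg/yr.
Rainout flux = ΣF_in − (8.81) = 68.900 − 8.810 = 60.09 Tg/yr.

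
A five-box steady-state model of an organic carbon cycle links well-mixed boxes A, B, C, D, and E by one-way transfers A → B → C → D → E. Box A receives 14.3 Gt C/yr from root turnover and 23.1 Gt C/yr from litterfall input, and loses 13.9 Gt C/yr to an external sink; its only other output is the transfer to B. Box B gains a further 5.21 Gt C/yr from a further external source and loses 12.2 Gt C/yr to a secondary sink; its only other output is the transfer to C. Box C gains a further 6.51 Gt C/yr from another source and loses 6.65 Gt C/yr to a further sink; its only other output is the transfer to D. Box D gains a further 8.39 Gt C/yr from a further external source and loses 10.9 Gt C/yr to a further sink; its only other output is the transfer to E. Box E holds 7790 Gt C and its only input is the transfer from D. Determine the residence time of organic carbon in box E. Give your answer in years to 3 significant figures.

Box A: F(A→B) = (14.3 + 23.1) − 13.9 = 23.500 Gt C/yr.
Box B: F(B→C) = (23.500 + 5.21) − 12.2 = 16.510 Gt C/yr.
Box C: F(C→D) = (16.510 + 6.51) − 6.65 = 16.370 Gt C/yr.
Box D: F(D→E) = (16.370 + 8.39) − 10.9 = 13.860 Gt C/yr.
Box E throughput = its input = 13.860 Gt C/yr; τ = 7790 / 13.860 = 562.0 yr.

562 yr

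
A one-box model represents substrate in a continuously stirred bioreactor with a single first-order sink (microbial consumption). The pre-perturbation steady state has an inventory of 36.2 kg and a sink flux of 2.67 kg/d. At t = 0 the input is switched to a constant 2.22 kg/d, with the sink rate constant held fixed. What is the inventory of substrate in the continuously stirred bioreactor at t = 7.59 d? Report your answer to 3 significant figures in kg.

33.6 kg

Residence time τ = M₀/F₀ = 13.56 d. The eventual steady state is M_∞ = M₀·(F₁/F₀) = 36.2 × 2.22/2.67 = 30.099 kg.
The anomaly ΔM(t) = M(t) − M_∞ decays as ΔM₀·e^(−t/τ) with ΔM₀ = 36.2 − 30.099 = 6.101 kg.
At t = 7.59 d, e^(−t/τ) = e^(−0.5598) = 0.5713, so ΔM = 3.486 kg and M = 30.099 + 3.486 = 33.585 kg.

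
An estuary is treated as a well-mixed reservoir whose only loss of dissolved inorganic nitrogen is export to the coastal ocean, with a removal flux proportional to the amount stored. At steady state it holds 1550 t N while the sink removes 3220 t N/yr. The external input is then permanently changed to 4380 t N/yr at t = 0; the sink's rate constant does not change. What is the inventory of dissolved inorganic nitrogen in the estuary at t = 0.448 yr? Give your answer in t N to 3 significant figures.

1890 t N

The sink rate constant is k = F₀/M₀ = 3220/1550 = 2.077 yr⁻¹.
Solving dM/dt = F₁ − kM with M(0) = M₀ gives M(t) = F₁/k + (M₀ − F₁/k)·e^(−kt).
F₁/k = 4380/2.077 = 2108.4 t N; kt = 2.077 × 0.448 = 0.9307, e^(−kt) = 0.3943.
M(0.448) = 2108.4 + (1550 − 2108.4) × 0.3943 = 2108.4 − 220.2 = 1888.2 t N.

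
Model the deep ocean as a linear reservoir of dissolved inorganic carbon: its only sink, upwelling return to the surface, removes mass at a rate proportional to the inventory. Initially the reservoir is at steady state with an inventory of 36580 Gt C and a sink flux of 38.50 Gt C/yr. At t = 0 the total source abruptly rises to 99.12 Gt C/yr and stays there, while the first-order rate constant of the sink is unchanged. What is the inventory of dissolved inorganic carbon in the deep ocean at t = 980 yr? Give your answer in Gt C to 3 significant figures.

73600 Gt C

τ = M₀/F₀ = 36580/38.50 = 950.1 yr; rate constant k = 1/τ.
New steady state M_∞ = F₁/k = F₁·τ = 99.12 × 950.1 = 94177 Gt C.
M(t) = M_∞ + (M₀ − M_∞)·e^(−t/τ); t/τ = 980/950.1 = 1.031, so e^(−t/τ) = 0.3565.
M(t) = 94177 − 57600 × 0.3565 = 73644 Gt C.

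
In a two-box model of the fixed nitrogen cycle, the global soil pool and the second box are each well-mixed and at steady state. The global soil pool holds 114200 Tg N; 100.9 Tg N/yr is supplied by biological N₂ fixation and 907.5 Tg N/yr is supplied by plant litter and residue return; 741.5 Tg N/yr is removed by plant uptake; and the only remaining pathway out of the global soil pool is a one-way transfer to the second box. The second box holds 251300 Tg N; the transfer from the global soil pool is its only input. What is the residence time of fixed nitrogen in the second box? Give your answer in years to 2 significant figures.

940 yr

Balance the global soil pool: ΣF_in = 100.9 + 907.5 = 1008.4 Tg N/yr.
Transfer to the second box = ΣF_in − (741.5) = 266.90 Tg N/yr.
At steady state the output of the second box equals its input, 266.90 Tg N/yr.
τ = M / F = 251300 / 266.90 = 941.6 yr.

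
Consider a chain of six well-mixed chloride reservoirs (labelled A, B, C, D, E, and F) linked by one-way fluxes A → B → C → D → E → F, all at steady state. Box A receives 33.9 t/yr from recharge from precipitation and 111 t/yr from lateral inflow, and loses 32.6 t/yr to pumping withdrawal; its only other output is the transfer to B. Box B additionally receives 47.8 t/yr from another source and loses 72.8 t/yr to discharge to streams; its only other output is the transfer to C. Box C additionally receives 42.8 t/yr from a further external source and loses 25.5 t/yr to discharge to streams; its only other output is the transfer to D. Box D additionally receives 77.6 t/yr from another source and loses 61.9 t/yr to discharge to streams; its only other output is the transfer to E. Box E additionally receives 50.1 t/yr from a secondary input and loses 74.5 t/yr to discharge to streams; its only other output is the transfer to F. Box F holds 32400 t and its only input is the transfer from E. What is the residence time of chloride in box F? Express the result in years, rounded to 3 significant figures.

338 yr

Box A: F(A→B) = (33.9 + 111) − 32.6 = 112.30 t/yr.
Box B: F(B→C) = (112.30 + 47.8) − 72.8 = 87.300 t/yr.
Box C: F(C→D) = (87.300 + 42.8) − 25.5 = 104.60 t/yr.
Box D: F(D→E) = (104.60 + 77.6) − 61.9 = 120.30 t/yr.
Box E: F(E→F) = (120.30 + 50.1) − 74.5 = 95.900 t/yr.
Box F throughput = its input = 95.900 t/yr; τ = 32400 / 95.900 = 337.9 yr.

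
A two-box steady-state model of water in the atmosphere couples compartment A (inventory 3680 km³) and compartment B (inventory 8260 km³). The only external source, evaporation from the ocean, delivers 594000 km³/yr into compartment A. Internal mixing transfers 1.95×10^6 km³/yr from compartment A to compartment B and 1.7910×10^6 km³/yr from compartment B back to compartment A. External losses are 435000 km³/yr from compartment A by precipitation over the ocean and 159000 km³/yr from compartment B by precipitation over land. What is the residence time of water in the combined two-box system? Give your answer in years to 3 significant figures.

Treat the two boxes together as one reservoir: the mixing fluxes between them are internal recycling, so τ = ΣM / Σ(external losses).
M_total = 3680 + 8260 = 11940 km³.
ΣF_external_out = 435000 + 159000 = 594000 km³/yr.
τ = M_total / ΣF_ext = 11940 / 594000 = 0.02010 yr.

0.0201 yr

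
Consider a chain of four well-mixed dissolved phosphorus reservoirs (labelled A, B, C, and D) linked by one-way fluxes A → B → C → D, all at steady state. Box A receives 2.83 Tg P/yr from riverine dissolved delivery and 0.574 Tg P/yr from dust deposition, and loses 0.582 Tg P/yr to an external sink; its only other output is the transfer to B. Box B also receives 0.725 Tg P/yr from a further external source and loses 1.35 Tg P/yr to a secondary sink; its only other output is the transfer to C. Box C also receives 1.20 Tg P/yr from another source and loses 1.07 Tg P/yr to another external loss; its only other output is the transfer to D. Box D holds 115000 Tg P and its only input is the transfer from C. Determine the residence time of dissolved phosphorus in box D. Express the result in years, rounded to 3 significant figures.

49400 yr

Box A: F(A→B) = (2.83 + 0.574) − 0.582 = 2.8220 Tg P/yr.
Box B: F(B→C) = (2.8220 + 0.725) − 1.35 = 2.1970 Tg P/yr.
Box C: F(C→D) = (2.1970 + 1.20) − 1.07 = 2.3270 Tg P/yr.
Box D throughput = its input = 2.3270 Tg P/yr; τ = 115000 / 2.3270 = 49420 yr.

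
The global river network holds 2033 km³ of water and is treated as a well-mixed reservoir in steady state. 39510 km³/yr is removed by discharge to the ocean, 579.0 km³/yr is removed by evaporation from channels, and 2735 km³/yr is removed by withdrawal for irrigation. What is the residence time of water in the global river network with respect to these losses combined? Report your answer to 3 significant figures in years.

0.0475 yr

Total removal = 39510 + 579.0 + 2735 = 42824 km³/yr.
τ = M / ΣF_out = 2033 / 42824 = 0.04747 yr.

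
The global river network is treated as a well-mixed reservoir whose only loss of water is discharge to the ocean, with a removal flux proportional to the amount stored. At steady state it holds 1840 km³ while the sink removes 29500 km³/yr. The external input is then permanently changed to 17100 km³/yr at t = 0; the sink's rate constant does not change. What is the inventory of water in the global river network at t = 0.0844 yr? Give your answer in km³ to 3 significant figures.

Residence time τ = M₀/F₀ = 0.06237 yr. The eventual steady state is M_∞ = M₀·(F₁/F₀) = 1840 × 17100/29500 = 1066.6 km³.
The anomaly ΔM(t) = M(t) − M_∞ decays as ΔM₀·e^(−t/τ) with ΔM₀ = 1840 − 1066.6 = 773.4 km³.
At t = 0.0844 yr, e^(−t/τ) = e^(−1.353) = 0.2584, so ΔM = 199.9 km³ and M = 1066.6 + 199.9 = 1266.4 km³.

1270 km³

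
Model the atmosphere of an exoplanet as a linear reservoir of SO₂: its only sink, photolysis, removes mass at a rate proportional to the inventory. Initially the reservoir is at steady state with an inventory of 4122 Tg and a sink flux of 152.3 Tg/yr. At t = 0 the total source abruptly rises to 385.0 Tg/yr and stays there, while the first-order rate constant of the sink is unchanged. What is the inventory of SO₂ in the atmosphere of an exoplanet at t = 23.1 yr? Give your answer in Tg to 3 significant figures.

τ = M₀/F₀ = 4122/152.3 = 27.07 yr; rate constant k = 1/τ.
New steady state M_∞ = F₁/k = F₁·τ = 385.0 × 27.07 = 10420 Tg.
M(t) = M_∞ + (M₀ − M_∞)·e^(−t/τ); t/τ = 23.1/27.07 = 0.8535, so e^(−t/τ) = 0.4259.
M(t) = 10420 − 6298 × 0.4259 = 7737.6 Tg.

7740 Tg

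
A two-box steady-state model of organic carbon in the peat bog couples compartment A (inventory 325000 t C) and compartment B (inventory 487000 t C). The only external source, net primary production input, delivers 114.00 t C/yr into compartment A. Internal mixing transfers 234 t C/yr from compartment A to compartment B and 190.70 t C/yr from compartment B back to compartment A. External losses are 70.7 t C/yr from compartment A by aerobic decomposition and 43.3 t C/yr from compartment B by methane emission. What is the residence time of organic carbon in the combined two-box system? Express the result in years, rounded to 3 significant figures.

For the system as a whole, the A↔B exchange is internal and contributes nothing to the throughput; only the external sinks remove mass.
M_total = 325000 + 487000 = 812000 t C.
ΣF_external_out = 70.7 + 43.3 = 114.00 t C/yr.
τ = M_total / ΣF_ext = 812000 / 114.00 = 7123 yr.

7120 yr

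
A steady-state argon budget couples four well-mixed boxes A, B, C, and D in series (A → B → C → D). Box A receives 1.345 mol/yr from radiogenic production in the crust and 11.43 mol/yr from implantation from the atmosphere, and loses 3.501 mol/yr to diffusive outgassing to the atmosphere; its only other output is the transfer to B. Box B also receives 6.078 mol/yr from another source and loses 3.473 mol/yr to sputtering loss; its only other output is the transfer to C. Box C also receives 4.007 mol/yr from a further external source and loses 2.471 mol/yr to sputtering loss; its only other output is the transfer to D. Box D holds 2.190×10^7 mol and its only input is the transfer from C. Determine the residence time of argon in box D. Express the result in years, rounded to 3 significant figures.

1.63×10^6 yr

Box A: F(A→B) = (1.345 + 11.43) − 3.501 = 9.2740 mol/yr.
Box B: F(B→C) = (9.2740 + 6.078) − 3.473 = 11.879 mol/yr.
Box C: F(C→D) = (11.879 + 4.007) − 2.471 = 13.415 mol/yr.
Box D throughput = its input = 13.415 mol/yr; τ = 2.190×10^7 / 13.415 = 1.633×10^6 yr.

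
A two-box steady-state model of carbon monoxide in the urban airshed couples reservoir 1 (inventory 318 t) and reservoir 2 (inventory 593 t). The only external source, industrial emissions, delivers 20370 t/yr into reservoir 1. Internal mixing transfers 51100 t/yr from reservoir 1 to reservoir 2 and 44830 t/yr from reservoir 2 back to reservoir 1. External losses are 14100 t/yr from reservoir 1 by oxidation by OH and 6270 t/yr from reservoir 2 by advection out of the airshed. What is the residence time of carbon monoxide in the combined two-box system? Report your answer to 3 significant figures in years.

Residence time in the combined system uses the total inventory and the total *external* removal — internal exchanges between the two boxes cancel.
M_total = 318 + 593 = 911.00 t.
ΣF_external_out = 14100 + 6270 = 20370 t/yr.
τ = M_total / ΣF_ext = 911.00 / 20370 = 0.04472 yr.

0.0447 yr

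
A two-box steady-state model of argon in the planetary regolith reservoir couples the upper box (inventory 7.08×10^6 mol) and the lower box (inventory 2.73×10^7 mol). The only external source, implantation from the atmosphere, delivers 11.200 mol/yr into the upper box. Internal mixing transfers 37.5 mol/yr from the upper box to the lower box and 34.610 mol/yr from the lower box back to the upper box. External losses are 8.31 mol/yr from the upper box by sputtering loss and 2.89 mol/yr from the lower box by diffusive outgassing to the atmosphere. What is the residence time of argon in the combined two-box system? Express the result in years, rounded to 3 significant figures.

Treat the two boxes together as one reservoir: the mixing fluxes between them are internal recycling, so τ = ΣM / Σ(external losses).
M_total = 7.08×10^6 + 2.73×10^7 = 3.4380×10^7 mol.
ΣF_external_out = 8.31 + 2.89 = 11.200 mol/yr.
τ = M_total / ΣF_ext = 3.4380×10^7 / 11.200 = 3.070×10^6 yr.

3.07×10^6 yr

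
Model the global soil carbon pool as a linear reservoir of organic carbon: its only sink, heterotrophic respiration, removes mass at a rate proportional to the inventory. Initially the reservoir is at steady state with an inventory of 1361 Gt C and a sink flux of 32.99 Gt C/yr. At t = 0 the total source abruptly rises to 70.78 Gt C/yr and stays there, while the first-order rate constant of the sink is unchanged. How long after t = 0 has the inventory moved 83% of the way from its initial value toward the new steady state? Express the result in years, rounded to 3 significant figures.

73.1 yr

τ = M₀/F₀ = 1361/32.99 = 41.25 yr.
The remaining gap fraction is e^(−t/τ); 83% covered ⇒ e^(−t/τ) = 0.170.
t = −τ ln(0.170) = 41.25 × 1.772 = 73.10 yr.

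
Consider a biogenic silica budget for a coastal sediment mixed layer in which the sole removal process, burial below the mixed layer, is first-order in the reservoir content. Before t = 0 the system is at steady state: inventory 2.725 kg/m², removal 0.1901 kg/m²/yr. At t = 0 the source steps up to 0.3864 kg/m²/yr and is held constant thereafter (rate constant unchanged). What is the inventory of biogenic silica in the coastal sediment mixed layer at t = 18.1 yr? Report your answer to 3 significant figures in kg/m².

The sink rate constant is k = F₀/M₀ = 0.1901/2.725 = 0.06976 yr⁻¹.
Solving dM/dt = F₁ − kM with M(0) = M₀ gives M(t) = F₁/k + (M₀ − F₁/k)·e^(−kt).
F₁/k = 0.3864/0.06976 = 5.5389 kg/m²; kt = 0.06976 × 18.1 = 1.263, e^(−kt) = 0.2829.
M(18.1) = 5.5389 + (2.725 − 5.5389) × 0.2829 = 5.5389 − 0.7960 = 4.7428 kg/m².

4.74 kg/m²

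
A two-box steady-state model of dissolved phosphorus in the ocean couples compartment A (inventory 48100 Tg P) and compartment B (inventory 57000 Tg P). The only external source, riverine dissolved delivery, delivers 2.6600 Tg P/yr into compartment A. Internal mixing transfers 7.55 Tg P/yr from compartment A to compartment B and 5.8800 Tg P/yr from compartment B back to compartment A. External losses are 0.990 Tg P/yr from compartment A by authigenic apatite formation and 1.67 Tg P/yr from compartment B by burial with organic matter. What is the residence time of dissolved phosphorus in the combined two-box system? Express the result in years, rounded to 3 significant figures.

39500 yr

For the system as a whole, the A↔B exchange is internal and contributes nothing to the throughput; only the external sinks remove mass.
M_total = 48100 + 57000 = 105100 Tg P.
ΣF_external_out = 0.990 + 1.67 = 2.6600 Tg P/yr.
τ = M_total / ΣF_ext = 105100 / 2.6600 = 39510 yr.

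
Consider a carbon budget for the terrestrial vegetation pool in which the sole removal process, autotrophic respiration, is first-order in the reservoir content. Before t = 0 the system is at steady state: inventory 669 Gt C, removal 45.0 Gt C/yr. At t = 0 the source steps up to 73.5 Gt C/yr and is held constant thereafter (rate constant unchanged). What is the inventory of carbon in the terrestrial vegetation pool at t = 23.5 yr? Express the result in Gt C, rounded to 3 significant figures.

Residence time τ = M₀/F₀ = 14.87 yr. The eventual steady state is M_∞ = M₀·(F₁/F₀) = 669 × 73.5/45.0 = 1092.7 Gt C.
The anomaly ΔM(t) = M(t) − M_∞ decays as ΔM₀·e^(−t/τ) with ΔM₀ = 669 − 1092.7 = −423.7 Gt C.
At t = 23.5 yr, e^(−t/τ) = e^(−1.581) = 0.2058, so ΔM = −87.21 Gt C and M = 1092.7 − 87.21 = 1005.5 Gt C.

1010 Gt C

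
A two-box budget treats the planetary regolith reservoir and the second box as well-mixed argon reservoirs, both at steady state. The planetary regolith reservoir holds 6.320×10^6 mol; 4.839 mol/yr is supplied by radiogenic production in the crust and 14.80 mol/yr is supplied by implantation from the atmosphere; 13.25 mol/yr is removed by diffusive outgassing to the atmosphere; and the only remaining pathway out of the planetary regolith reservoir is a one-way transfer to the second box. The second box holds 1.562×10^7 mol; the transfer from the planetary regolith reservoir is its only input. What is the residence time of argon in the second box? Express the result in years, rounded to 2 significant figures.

2.4×10^6 yr

Balance the planetary regolith reservoir: ΣF_in = 4.839 + 14.80 = 19.639 mol/yr.
Transfer to the second box = ΣF_in − (13.25) = 6.3890 mol/yr.
At steady state the output of the second box equals its input, 6.3890 mol/yr.
τ = M / F = 1.562×10^7 / 6.3890 = 2.445×10^6 yr.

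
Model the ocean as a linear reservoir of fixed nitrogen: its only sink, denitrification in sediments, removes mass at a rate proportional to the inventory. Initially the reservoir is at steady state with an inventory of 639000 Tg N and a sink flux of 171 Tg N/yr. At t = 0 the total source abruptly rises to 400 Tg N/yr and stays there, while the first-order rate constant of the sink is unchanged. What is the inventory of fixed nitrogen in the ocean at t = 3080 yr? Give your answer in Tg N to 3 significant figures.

1.12×10^6 Tg N

τ = M₀/F₀ = 639000/171 = 3737 yr; rate constant k = 1/τ.
New steady state M_∞ = F₁/k = F₁·τ = 400 × 3737 = 1.4947×10^6 Tg N.
M(t) = M_∞ + (M₀ − M_∞)·e^(−t/τ); t/τ = 3080/3737 = 0.8242, so e^(−t/τ) = 0.4386.
M(t) = 1.4947×10^6 − 855700 × 0.4386 = 1.1194×10^6 Tg N.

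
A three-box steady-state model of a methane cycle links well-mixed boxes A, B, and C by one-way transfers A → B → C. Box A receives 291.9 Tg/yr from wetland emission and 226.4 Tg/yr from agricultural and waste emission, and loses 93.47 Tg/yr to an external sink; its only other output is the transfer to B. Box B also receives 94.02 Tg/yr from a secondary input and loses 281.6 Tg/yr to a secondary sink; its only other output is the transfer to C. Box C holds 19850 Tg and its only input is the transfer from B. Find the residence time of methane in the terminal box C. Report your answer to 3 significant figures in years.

Box A: F(A→B) = (291.9 + 226.4) − 93.47 = 424.83 Tg/yr.
Box B: F(B→C) = (424.83 + 94.02) − 281.6 = 237.25 Tg/yr.
Box C throughput = its input = 237.25 Tg/yr; τ = 19850 / 237.25 = 83.67 yr.

83.7 yr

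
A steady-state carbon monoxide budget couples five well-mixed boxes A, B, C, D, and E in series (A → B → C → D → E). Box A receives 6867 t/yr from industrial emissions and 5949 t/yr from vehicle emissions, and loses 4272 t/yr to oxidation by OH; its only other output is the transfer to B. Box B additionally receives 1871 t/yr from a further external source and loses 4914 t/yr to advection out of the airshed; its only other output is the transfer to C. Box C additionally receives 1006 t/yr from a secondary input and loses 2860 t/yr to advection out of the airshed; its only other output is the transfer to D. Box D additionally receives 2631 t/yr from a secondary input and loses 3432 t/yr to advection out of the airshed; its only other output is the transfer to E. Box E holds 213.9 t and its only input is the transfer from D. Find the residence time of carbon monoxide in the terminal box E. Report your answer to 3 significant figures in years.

Box A: F(A→B) = (6867 + 5949) − 4272 = 8544.0 t/yr.
Box B: F(B→C) = (8544.0 + 1871) − 4914 = 5501.0 t/yr.
Box C: F(C→D) = (5501.0 + 1006) − 2860 = 3647.0 t/yr.
Box D: F(D→E) = (3647.0 + 2631) − 3432 = 2846.0 t/yr.
Box E throughput = its input = 2846.0 t/yr; τ = 213.9 / 2846.0 = 0.07516 yr.

0.0752 yr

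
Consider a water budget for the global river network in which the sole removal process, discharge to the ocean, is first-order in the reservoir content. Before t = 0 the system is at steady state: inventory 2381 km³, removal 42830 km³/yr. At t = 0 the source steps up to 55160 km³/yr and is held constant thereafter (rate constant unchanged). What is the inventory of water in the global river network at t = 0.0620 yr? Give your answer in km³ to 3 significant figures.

2840 km³

τ = M₀/F₀ = 2381/42830 = 0.05559 yr; rate constant k = 1/τ.
New steady state M_∞ = F₁/k = F₁·τ = 55160 × 0.05559 = 3066.4 km³.
M(t) = M_∞ + (M₀ − M_∞)·e^(−t/τ); t/τ = 0.0620/0.05559 = 1.115, so e^(−t/τ) = 0.3278.
M(t) = 3066.4 − 685.4 × 0.3278 = 2841.7 km³.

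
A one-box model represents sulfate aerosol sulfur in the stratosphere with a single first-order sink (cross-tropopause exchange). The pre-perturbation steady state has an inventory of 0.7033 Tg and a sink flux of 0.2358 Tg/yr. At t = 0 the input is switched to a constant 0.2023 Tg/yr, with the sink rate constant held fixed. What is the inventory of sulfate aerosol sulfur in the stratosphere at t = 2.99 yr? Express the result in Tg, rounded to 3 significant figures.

Residence time τ = M₀/F₀ = 2.983 yr. The eventual steady state is M_∞ = M₀·(F₁/F₀) = 0.7033 × 0.2023/0.2358 = 0.60338 Tg.
The anomaly ΔM(t) = M(t) − M_∞ decays as ΔM₀·e^(−t/τ) with ΔM₀ = 0.7033 − 0.60338 = 0.09992 Tg.
At t = 2.99 yr, e^(−t/τ) = e^(−1.002) = 0.3670, so ΔM = 0.03667 Tg and M = 0.60338 + 0.03667 = 0.64005 Tg.

0.640 Tg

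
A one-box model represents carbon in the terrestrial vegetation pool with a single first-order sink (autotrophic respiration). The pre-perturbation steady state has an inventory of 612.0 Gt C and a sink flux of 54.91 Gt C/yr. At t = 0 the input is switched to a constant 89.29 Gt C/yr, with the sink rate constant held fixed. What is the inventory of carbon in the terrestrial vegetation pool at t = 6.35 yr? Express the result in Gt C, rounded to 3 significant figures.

The sink rate constant is k = F₀/M₀ = 54.91/612.0 = 0.08972 yr⁻¹.
Solving dM/dt = F₁ − kM with M(0) = M₀ gives M(t) = F₁/k + (M₀ − F₁/k)·e^(−kt).
F₁/k = 89.29/0.08972 = 995.18 Gt C; kt = 0.08972 × 6.35 = 0.5697, e^(−kt) = 0.5657.
M(6.35) = 995.18 + (612.0 − 995.18) × 0.5657 = 995.18 − 216.8 = 778.43 Gt C.

778 Gt C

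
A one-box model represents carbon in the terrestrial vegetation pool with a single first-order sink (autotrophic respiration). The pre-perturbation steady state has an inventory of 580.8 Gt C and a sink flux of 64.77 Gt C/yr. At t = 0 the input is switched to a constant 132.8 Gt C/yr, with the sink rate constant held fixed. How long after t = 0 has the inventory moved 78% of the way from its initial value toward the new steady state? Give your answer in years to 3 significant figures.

τ = M₀/F₀ = 580.8/64.77 = 8.967 yr.
The remaining gap fraction is e^(−t/τ); 78% covered ⇒ e^(−t/τ) = 0.220.
t = −τ ln(0.220) = 8.967 × 1.514 = 13.58 yr.

13.6 yr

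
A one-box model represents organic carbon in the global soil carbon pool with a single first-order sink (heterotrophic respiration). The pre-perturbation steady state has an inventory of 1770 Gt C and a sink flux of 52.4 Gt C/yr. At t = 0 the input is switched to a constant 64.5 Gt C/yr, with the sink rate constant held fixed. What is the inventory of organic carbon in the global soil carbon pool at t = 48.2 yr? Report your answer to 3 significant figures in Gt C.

Residence time τ = M₀/F₀ = 33.78 yr. The eventual steady state is M_∞ = M₀·(F₁/F₀) = 1770 × 64.5/52.4 = 2178.7 Gt C.
The anomaly ΔM(t) = M(t) − M_∞ decays as ΔM₀·e^(−t/τ) with ΔM₀ = 1770 − 2178.7 = −408.7 Gt C.
At t = 48.2 yr, e^(−t/τ) = e^(−1.427) = 0.2400, so ΔM = −98.11 Gt C and M = 2178.7 − 98.11 = 2080.6 Gt C.

2080 Gt C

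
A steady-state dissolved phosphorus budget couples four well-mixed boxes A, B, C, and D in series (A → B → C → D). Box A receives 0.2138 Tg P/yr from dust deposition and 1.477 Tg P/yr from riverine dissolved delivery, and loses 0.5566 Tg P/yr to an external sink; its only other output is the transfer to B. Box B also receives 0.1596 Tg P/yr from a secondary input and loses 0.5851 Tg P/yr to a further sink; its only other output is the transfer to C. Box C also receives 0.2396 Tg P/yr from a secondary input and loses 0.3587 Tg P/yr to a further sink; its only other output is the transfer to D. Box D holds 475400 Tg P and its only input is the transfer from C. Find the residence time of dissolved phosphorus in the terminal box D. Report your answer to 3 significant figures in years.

806000 yr

Box A: F(A→B) = (0.2138 + 1.477) − 0.5566 = 1.1342 Tg P/yr.
Box B: F(B→C) = (1.1342 + 0.1596) − 0.5851 = 0.70870 Tg P/yr.
Box C: F(C→D) = (0.70870 + 0.2396) − 0.3587 = 0.58960 Tg P/yr.
Box D throughput = its input = 0.58960 Tg P/yr; τ = 475400 / 0.58960 = 806300 yr.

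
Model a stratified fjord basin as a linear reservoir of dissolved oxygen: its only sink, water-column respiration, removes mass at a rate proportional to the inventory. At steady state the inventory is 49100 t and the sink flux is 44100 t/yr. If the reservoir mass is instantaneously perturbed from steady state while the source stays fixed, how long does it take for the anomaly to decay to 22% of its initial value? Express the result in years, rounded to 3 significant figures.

1.69 yr

For a linear reservoir the anomaly decays as exp(−t/τ) with τ = M/F = 49100/44100 = 1.113 yr.
exp(−t/τ) = 0.22 ⇒ t = −τ ln(0.22) = 1.113 × 1.514 = 1.686 yr.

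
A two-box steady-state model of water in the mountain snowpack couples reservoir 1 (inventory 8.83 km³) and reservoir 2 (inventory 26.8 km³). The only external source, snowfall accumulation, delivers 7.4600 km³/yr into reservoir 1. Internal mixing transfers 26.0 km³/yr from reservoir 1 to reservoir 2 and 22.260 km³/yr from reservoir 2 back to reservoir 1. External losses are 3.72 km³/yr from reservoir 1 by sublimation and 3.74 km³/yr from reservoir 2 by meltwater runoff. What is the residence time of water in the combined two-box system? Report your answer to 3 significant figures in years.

4.78 yr

For the system as a whole, the A↔B exchange is internal and contributes nothing to the throughput; only the external sinks remove mass.
M_total = 8.83 + 26.8 = 35.630 km³.
ΣF_external_out = 3.72 + 3.74 = 7.4600 km³/yr.
τ = M_total / ΣF_ext = 35.630 / 7.4600 = 4.776 yr.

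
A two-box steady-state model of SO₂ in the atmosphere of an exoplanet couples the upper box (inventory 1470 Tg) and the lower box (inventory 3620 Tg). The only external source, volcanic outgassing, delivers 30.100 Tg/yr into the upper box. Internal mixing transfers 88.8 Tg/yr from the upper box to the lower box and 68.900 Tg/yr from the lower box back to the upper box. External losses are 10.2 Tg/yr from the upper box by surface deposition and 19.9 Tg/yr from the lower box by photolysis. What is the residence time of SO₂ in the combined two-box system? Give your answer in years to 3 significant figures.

Residence time in the combined system uses the total inventory and the total *external* removal — internal exchanges between the two boxes cancel.
M_total = 1470 + 3620 = 5090.0 Tg.
ΣF_external_out = 10.2 + 19.9 = 30.100 Tg/yr.
τ = M_total / ΣF_ext = 5090.0 / 30.100 = 169.1 yr.

169 yr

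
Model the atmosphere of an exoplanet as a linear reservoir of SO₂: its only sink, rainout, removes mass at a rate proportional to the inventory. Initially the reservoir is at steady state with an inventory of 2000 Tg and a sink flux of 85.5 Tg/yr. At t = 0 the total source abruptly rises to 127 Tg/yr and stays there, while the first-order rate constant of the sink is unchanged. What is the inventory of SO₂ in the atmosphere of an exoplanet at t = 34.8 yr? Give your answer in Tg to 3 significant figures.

Residence time τ = M₀/F₀ = 23.39 yr. The eventual steady state is M_∞ = M₀·(F₁/F₀) = 2000 × 127/85.5 = 2970.8 Tg.
The anomaly ΔM(t) = M(t) − M_∞ decays as ΔM₀·e^(−t/τ) with ΔM₀ = 2000 − 2970.8 = −970.8 Tg.
At t = 34.8 yr, e^(−t/τ) = e^(−1.488) = 0.2259, so ΔM = −219.3 Tg and M = 2970.8 − 219.3 = 2751.5 Tg.

2750 Tg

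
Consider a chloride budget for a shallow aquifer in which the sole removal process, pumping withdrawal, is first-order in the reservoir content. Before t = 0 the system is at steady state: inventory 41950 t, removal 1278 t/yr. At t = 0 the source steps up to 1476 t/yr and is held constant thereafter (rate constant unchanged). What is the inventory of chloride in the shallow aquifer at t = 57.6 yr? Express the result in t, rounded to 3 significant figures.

47300 t

The sink rate constant is k = F₀/M₀ = 1278/41950 = 0.03046 yr⁻¹.
Solving dM/dt = F₁ − kM with M(0) = M₀ gives M(t) = F₁/k + (M₀ − F₁/k)·e^(−kt).
F₁/k = 1476/0.03046 = 48449 t; kt = 0.03046 × 57.6 = 1.755, e^(−kt) = 0.1729.
M(57.6) = 48449 + (41950 − 48449) × 0.1729 = 48449 − 1124 = 47325 t.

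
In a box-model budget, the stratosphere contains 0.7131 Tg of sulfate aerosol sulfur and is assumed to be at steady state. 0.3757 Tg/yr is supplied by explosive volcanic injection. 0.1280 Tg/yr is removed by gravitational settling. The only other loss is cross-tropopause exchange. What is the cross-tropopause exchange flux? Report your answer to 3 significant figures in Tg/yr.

0.248 Tg/yr

At steady state ΣF_in = ΣF_out.
ΣF_in = 0.37570 Tg/yr.
Cross-tropopause exchange flux = ΣF_in − (0.1280) = 0.37570 − 0.1280 = 0.2477 Tg/yr.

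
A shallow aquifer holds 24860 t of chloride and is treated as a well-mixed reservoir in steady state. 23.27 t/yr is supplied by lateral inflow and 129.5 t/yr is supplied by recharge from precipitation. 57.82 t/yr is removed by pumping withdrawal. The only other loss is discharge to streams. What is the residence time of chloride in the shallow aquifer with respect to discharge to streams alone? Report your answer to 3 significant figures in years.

At steady state ΣF_in = ΣF_out.
ΣF_in = 23.27 + 129.5 = 152.77 t/yr.
Discharge to streams flux = ΣF_in − (57.82) = 152.77 − 57.82 = 94.95 t/yr.
τ = M / F = 24860 / 94.95 = 261.8 yr.

262 yr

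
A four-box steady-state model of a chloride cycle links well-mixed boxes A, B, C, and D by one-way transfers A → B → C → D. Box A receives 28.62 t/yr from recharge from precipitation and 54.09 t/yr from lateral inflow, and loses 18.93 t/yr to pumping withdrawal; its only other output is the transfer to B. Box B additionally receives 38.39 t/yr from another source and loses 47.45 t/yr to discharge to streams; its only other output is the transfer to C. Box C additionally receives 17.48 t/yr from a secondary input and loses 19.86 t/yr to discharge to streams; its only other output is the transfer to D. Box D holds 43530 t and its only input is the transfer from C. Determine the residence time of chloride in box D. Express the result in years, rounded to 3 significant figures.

832 yr

Box A: F(A→B) = (28.62 + 54.09) − 18.93 = 63.780 t/yr.
Box B: F(B→C) = (63.780 + 38.39) − 47.45 = 54.720 t/yr.
Box C: F(C→D) = (54.720 + 17.48) − 19.86 = 52.340 t/yr.
Box D throughput = its input = 52.340 t/yr; τ = 43530 / 52.340 = 831.7 yr.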